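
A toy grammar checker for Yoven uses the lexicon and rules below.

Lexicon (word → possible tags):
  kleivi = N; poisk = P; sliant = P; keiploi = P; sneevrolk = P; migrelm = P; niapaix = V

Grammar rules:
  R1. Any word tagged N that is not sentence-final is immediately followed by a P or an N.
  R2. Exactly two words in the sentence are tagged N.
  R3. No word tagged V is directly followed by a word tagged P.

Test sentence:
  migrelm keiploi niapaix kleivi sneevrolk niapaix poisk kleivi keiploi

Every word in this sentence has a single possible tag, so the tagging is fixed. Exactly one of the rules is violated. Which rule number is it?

Fixed tagging: P P V N P V P N P.
Rule check: R1 ok, R2 ok, R3 fails.
Only rule 3 fails.

3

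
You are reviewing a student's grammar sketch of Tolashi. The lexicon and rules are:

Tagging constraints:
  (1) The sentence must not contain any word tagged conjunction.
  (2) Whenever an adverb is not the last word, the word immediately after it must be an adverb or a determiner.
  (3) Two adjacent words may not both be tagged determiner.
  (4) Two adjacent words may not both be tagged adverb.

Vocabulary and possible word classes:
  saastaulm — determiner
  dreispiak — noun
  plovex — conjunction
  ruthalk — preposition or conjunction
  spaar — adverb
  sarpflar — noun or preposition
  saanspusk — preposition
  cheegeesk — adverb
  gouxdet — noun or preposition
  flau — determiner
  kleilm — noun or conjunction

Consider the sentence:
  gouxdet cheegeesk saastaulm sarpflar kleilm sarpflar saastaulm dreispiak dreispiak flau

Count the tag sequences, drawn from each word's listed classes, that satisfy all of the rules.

8

Candidates per position — 1:gouxdet {noun,preposition}; 2:cheegeesk {adverb}; 3:saastaulm {determiner}; 4:sarpflar {noun,preposition}; 5:kleilm {noun,conjunction}; 6:sarpflar {noun,preposition}; 7:saastaulm {determiner}; 8:dreispiak {noun}; 9:dreispiak {noun}; 10:flau {determiner}.
There are 16 candidate sequences in total.
Checking each against the rules leaves 8 sequences.
Count = 8.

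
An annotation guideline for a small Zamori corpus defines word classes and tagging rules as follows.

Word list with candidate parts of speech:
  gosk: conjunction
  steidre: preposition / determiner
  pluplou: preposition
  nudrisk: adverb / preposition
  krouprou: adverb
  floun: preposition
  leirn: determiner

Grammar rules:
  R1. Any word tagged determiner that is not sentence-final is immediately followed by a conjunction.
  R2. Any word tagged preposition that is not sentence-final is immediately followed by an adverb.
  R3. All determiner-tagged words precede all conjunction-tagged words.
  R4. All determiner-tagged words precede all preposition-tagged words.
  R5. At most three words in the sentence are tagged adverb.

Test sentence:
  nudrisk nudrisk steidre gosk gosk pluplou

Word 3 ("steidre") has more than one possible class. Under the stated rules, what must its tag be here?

determiner

Candidates per position — 1:nudrisk {adverb,preposition}; 2:nudrisk {adverb,preposition}; 3:steidre {preposition,determiner}; 4:gosk {conjunction}; 5:gosk {conjunction}; 6:pluplou {preposition}.
Position 2: preposition is ruled out by rule 2; that leaves adverb.
Position 3: preposition is ruled out by rule 2; that leaves determiner.
Position 1: preposition is ruled out by rule 4; that leaves adverb.
The only consistent sequence is: adverb adverb determiner conjunction conjunction preposition.
Checking: rule 1 ✓; rule 2 ✓; rule 3 ✓; rule 4 ✓; rule 5 ✓.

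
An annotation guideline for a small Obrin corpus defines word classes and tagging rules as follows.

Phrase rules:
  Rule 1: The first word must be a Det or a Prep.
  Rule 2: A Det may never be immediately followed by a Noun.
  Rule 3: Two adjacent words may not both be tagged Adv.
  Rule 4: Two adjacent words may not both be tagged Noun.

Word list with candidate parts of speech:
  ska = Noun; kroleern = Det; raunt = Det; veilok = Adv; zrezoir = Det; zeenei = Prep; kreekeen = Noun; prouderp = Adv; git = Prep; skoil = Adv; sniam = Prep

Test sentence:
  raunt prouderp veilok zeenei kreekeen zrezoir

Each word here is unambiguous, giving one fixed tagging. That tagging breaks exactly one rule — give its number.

Fixed tagging: Det Adv Adv Prep Noun Det.
Checking each rule: R1 ✓, R2 ✓, R3 ✗, R4 ✓.
Only rule 3 fails.

3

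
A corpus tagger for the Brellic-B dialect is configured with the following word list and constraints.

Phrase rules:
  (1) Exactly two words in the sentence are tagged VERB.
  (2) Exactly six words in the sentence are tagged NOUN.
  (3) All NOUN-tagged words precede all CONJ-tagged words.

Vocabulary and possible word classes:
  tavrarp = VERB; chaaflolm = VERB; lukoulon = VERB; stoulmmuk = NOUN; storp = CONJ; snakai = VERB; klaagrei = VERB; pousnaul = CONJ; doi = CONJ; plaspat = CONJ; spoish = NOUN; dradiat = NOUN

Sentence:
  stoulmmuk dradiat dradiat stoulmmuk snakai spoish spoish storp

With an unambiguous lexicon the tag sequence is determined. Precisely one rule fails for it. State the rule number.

Fixed tagging: NOUN NOUN NOUN NOUN VERB NOUN NOUN CONJ.
Rule check: R1 fail, R2 pass, R3 pass.
Only rule 1 fails.

1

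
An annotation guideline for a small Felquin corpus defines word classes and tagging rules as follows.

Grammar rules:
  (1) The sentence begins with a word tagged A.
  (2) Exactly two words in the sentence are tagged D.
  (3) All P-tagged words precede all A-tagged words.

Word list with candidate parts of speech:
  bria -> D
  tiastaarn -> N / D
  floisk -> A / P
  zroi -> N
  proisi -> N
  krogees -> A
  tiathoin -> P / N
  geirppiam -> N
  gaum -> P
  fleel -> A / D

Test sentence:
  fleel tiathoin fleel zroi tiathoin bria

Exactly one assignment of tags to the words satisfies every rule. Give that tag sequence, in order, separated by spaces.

Candidates per position — 1:fleel {A,D}; 2:tiathoin {P,N}; 3:fleel {A,D}; 4:zroi {N}; 5:tiathoin {P,N}; 6:bria {D}.
At position 1, choosing D makes rule 1 impossible to satisfy; hence A.
At position 2, choosing P makes rule 3 impossible to satisfy; hence N.
At position 3, choosing A makes rule 2 impossible to satisfy; hence D.
At position 5, choosing P makes rule 3 impossible to satisfy; hence N.
That leaves exactly one tagging: A N D N N D.
Check: rule 1 holds; rule 2 holds; rule 3 holds.

A N D N N D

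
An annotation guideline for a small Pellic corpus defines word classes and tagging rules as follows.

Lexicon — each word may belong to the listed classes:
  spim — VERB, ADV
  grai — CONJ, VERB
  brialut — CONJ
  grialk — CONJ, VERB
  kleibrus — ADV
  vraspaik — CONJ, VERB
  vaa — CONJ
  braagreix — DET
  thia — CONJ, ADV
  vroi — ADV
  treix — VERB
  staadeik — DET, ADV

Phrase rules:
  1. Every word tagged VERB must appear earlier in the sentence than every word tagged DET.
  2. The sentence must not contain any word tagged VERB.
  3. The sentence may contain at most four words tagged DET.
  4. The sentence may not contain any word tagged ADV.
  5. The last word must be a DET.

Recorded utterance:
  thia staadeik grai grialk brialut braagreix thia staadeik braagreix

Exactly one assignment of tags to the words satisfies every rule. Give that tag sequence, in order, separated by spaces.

CONJ DET CONJ CONJ CONJ DET CONJ DET DET

Candidates per position — 1:thia {CONJ,ADV}; 2:staadeik {DET,ADV}; 3:grai {CONJ,VERB}; 4:grialk {CONJ,VERB}; 5:brialut {CONJ}; 6:braagreix {DET}; 7:thia {CONJ,ADV}; 8:staadeik {DET,ADV}; 9:braagreix {DET}.
If word 1 were ADV, no tagging could satisfy rule 4; so word 1 is CONJ.
If word 2 were ADV, no tagging could satisfy rule 4; so word 2 is DET.
If word 3 were VERB, no tagging could satisfy rule 1; so word 3 is CONJ.
If word 4 were VERB, no tagging could satisfy rule 1; so word 4 is CONJ.
If word 7 were ADV, no tagging could satisfy rule 4; so word 7 is CONJ.
If word 8 were ADV, no tagging could satisfy rule 4; so word 8 is DET.
So the tagging must be: CONJ DET CONJ CONJ CONJ DET CONJ DET DET.
Check: rule 1 ✓; rule 2 ✓; rule 3 ✓; rule 4 ✓; rule 5 ✓.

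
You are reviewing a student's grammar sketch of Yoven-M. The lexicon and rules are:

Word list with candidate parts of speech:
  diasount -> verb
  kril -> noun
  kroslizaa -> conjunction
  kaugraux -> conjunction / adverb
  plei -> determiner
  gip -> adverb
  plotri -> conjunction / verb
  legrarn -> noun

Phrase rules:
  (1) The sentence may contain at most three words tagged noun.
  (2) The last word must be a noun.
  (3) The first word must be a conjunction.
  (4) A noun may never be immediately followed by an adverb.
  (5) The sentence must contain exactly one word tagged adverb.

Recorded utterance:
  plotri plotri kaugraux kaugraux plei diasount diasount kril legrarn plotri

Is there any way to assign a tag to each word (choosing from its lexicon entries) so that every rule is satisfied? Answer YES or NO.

NO

Candidates per position — 1:plotri {conjunction,verb}; 2:plotri {conjunction,verb}; 3:kaugraux {conjunction,adverb}; 4:kaugraux {conjunction,adverb}; 5:plei {determiner}; 6:diasount {verb}; 7:diasount {verb}; 8:kril {noun}; 9:legrarn {noun}; 10:plotri {conjunction,verb}.
Rule 2 cannot be satisfied by any choice of tags from the lexicon.
So there is no consistent tagging.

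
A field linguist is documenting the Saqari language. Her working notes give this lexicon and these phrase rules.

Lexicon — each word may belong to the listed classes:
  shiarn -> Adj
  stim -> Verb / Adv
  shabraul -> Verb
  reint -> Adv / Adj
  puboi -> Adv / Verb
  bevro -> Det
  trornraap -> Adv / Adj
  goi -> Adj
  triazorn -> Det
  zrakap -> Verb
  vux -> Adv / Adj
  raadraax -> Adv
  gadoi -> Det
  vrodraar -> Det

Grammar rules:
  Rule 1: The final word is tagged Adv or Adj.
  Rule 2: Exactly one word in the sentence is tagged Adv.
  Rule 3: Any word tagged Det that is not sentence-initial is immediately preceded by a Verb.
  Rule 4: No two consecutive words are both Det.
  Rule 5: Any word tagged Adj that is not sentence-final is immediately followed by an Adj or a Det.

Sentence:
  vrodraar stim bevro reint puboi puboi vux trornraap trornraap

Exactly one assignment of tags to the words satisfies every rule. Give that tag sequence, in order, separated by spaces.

Candidates per position — 1:vrodraar {Det}; 2:stim {Verb,Adv}; 3:bevro {Det}; 4:reint {Adv,Adj}; 5:puboi {Adv,Verb}; 6:puboi {Adv,Verb}; 7:vux {Adv,Adj}; 8:trornraap {Adv,Adj}; 9:trornraap {Adv,Adj}.
Word 2 cannot be Adv — rule 3 would then fail for every completion. It is Verb.
Word 4 cannot be Adj — rule 5 would then fail for every completion. It is Adv.
Word 5 cannot be Adv — rule 2 would then fail for every completion. It is Verb.
Word 6 cannot be Adv — rule 2 would then fail for every completion. It is Verb.
Word 7 cannot be Adv — rule 2 would then fail for every completion. It is Adj.
Word 8 cannot be Adv — rule 2 would then fail for every completion. It is Adj.
Word 9 cannot be Adv — rule 2 would then fail for every completion. It is Adj.
The unique satisfying tagging is: Det Verb Det Adv Verb Verb Adj Adj Adj.
Verifying each rule — rule 1 holds; rule 2 holds; rule 3 holds; rule 4 holds; rule 5 holds.

Det Verb Det Adv Verb Verb Adj Adj Adj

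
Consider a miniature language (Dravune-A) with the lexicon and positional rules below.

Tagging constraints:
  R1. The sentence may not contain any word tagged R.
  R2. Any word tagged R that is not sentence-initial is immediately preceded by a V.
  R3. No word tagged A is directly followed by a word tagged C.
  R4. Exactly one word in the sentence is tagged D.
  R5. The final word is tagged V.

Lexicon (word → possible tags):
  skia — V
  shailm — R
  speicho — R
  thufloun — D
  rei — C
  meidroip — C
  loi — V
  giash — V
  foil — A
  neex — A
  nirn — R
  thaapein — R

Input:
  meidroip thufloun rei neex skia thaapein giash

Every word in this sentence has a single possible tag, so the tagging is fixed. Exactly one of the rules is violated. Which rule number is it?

Fixed tagging: C D C A V R V.
Checking each rule: R1 fails, R2 ok, R3 ok, R4 ok, R5 ok.
Only rule 1 fails.

1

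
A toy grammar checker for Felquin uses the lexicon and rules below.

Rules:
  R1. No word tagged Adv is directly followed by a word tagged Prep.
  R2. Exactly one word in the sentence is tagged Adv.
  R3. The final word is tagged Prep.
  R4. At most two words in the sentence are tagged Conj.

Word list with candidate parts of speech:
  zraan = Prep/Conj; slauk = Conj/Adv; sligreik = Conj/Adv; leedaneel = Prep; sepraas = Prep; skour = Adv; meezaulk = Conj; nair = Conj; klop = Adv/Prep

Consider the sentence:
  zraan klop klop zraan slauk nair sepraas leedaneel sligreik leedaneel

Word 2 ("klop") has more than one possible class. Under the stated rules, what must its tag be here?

Prep

Candidates per position — 1:zraan {Prep,Conj}; 2:klop {Adv,Prep}; 3:klop {Adv,Prep}; 4:zraan {Prep,Conj}; 5:slauk {Conj,Adv}; 6:nair {Conj}; 7:sepraas {Prep}; 8:leedaneel {Prep}; 9:sligreik {Conj,Adv}; 10:leedaneel {Prep}.
If word 9 were Adv, no tagging could satisfy rule 1; so word 9 is Conj.
If word 1 were Conj, no tagging could satisfy rule 4; so word 1 is Prep.
If word 4 were Conj, no tagging could satisfy rule 4; so word 4 is Prep.
If word 5 were Conj, no tagging could satisfy rule 4; so word 5 is Adv.
If word 2 were Adv, no tagging could satisfy rule 1; so word 2 is Prep.
If word 3 were Adv, no tagging could satisfy rule 1; so word 3 is Prep.
The only consistent sequence is: Prep Prep Prep Prep Adv Conj Prep Prep Conj Prep.
Verifying each rule — rule 1 ✓; rule 2 ✓; rule 3 ✓; rule 4 ✓.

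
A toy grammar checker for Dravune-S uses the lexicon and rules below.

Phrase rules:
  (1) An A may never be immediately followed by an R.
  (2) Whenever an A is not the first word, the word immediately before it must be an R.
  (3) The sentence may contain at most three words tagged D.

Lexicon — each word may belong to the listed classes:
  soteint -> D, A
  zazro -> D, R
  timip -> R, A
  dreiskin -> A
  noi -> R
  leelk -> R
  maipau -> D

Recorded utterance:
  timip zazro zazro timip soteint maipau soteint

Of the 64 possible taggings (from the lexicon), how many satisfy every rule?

6

Candidates per position — 1:timip {R,A}; 2:zazro {D,R}; 3:zazro {D,R}; 4:timip {R,A}; 5:soteint {D,A}; 6:maipau {D}; 7:soteint {D,A}.
There are 64 candidate sequences in total.
Checking each against the rules leaves 6 sequences.
Count = 6.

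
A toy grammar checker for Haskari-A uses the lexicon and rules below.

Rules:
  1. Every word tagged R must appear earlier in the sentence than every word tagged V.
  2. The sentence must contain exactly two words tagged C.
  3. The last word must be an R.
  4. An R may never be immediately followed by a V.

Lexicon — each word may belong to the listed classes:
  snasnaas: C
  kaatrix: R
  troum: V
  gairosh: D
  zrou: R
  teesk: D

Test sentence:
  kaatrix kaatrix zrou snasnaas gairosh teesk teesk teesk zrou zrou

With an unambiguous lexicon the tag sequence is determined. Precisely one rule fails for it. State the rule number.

2

Fixed tagging: R R R C D D D D R R.
Checking each rule: R1 ✓, R2 ✗, R3 ✓, R4 ✓.
Only rule 2 fails.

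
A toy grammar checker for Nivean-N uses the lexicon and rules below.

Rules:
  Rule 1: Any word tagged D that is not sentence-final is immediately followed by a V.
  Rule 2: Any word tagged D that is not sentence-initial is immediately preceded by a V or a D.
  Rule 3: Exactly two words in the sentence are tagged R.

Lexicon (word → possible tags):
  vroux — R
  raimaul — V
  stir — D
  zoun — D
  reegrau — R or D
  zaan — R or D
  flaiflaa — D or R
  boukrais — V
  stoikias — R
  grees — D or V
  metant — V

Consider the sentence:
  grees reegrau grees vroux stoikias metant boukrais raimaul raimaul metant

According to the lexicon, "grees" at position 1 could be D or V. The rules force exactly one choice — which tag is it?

V

Candidates per position — 1:grees {D,V}; 2:reegrau {R,D}; 3:grees {D,V}; 4:vroux {R}; 5:stoikias {R}; 6:metant {V}; 7:boukrais {V}; 8:raimaul {V}; 9:raimaul {V}; 10:metant {V}.
At position 1, choosing D makes rule 1 impossible to satisfy; hence V.
At position 2, choosing R makes rule 3 impossible to satisfy; hence D.
At position 3, choosing D makes rule 1 impossible to satisfy; hence V.
So the tagging must be: V D V R R V V V V V.
Rule-by-rule: rule 1 ok; rule 2 ok; rule 3 ok.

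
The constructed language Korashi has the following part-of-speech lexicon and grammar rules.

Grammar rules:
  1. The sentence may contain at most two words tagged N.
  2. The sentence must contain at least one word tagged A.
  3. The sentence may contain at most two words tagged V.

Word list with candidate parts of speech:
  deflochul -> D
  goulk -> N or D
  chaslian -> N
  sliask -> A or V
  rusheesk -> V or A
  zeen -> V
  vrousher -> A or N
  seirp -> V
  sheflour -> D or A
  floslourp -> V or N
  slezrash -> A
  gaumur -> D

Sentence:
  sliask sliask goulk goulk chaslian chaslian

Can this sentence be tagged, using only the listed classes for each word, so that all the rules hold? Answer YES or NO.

YES

Candidates per position — 1:sliask {A,V}; 2:sliask {A,V}; 3:goulk {N,D}; 4:goulk {N,D}; 5:chaslian {N}; 6:chaslian {N}.
One satisfying assignment: A V D D N N.
Verifying each rule — rule 1 ok; rule 2 ok; rule 3 ok.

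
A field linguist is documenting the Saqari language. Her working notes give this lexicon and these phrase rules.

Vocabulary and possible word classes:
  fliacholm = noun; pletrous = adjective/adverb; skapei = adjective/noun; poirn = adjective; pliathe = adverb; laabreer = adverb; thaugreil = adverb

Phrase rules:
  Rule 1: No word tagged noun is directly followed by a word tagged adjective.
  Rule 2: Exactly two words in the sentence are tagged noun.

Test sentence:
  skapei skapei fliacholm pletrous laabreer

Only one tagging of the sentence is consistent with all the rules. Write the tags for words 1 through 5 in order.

adjective noun noun adverb adverb

Candidates per position — 1:skapei {adjective,noun}; 2:skapei {adjective,noun}; 3:fliacholm {noun}; 4:pletrous {adjective,adverb}; 5:laabreer {adverb}.
Position 4: tagging it adjective would leave rule 1 unsatisfiable, so it must be adverb.
The remaining ambiguous positions (1, 2) are resolved jointly — only one combination satisfies every rule.
The unique satisfying tagging is: adjective noun noun adverb adverb.
Verifying each rule — rule 1 satisfied; rule 2 satisfied.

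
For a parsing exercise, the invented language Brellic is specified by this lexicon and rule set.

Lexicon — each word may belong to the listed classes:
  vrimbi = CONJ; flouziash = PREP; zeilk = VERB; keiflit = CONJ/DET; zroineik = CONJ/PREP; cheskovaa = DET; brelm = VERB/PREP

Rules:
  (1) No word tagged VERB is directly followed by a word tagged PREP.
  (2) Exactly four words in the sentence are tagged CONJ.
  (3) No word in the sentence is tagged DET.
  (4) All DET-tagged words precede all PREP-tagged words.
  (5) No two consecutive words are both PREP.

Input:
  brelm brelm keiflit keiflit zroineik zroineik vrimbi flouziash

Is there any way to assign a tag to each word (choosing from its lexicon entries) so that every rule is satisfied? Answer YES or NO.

YES

Candidates per position — 1:brelm {VERB,PREP}; 2:brelm {VERB,PREP}; 3:keiflit {CONJ,DET}; 4:keiflit {CONJ,DET}; 5:zroineik {CONJ,PREP}; 6:zroineik {CONJ,PREP}; 7:vrimbi {CONJ}; 8:flouziash {PREP}.
One satisfying assignment: PREP VERB CONJ CONJ PREP CONJ CONJ PREP.
Check: rule 1 satisfied; rule 2 satisfied; rule 3 satisfied; rule 4 satisfied; rule 5 satisfied.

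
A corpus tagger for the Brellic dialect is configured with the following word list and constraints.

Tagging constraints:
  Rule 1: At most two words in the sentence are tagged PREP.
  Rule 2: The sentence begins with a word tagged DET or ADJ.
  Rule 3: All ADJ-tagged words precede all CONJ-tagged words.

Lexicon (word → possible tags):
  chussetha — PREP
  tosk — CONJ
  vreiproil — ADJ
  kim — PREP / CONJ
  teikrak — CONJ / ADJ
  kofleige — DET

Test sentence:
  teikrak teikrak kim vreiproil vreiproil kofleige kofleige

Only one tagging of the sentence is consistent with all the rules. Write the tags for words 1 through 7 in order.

ADJ ADJ PREP ADJ ADJ DET DET

Candidates per position — 1:teikrak {CONJ,ADJ}; 2:teikrak {CONJ,ADJ}; 3:kim {PREP,CONJ}; 4:vreiproil {ADJ}; 5:vreiproil {ADJ}; 6:kofleige {DET}; 7:kofleige {DET}.
If word 1 were CONJ, no tagging could satisfy rule 2; so word 1 is ADJ.
If word 2 were CONJ, no tagging could satisfy rule 3; so word 2 is ADJ.
If word 3 were CONJ, no tagging could satisfy rule 3; so word 3 is PREP.
So the tagging must be: ADJ ADJ PREP ADJ ADJ DET DET.
Checking: rule 1 holds; rule 2 holds; rule 3 holds.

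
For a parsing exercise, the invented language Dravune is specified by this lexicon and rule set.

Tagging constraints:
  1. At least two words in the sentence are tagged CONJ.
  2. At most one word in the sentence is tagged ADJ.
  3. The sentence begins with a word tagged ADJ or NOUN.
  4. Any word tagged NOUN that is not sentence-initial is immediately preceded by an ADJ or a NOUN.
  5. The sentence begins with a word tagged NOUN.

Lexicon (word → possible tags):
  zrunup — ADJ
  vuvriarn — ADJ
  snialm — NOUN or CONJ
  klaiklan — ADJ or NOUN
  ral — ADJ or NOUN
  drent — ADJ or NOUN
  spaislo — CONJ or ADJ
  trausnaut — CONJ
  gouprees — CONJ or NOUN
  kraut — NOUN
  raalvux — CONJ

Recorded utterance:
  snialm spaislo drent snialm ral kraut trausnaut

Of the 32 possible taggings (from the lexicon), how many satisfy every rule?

Candidates per position — 1:snialm {NOUN,CONJ}; 2:spaislo {CONJ,ADJ}; 3:drent {ADJ,NOUN}; 4:snialm {NOUN,CONJ}; 5:ral {ADJ,NOUN}; 6:kraut {NOUN}; 7:trausnaut {CONJ}.
There are 32 candidate sequences in total.
The sequences that satisfy every rule: NOUN CONJ ADJ NOUN NOUN NOUN CONJ.
Count = 1.

1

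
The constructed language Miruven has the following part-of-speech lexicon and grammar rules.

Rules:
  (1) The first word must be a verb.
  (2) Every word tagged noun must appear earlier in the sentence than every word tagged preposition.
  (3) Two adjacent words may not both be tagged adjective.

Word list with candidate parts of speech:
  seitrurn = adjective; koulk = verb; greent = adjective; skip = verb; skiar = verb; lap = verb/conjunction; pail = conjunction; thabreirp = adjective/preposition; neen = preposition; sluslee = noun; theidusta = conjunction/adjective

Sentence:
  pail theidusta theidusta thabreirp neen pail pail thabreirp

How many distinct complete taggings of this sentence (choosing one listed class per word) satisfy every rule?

0

Candidates per position — 1:pail {conjunction}; 2:theidusta {conjunction,adjective}; 3:theidusta {conjunction,adjective}; 4:thabreirp {adjective,preposition}; 5:neen {preposition}; 6:pail {conjunction}; 7:pail {conjunction}; 8:thabreirp {adjective,preposition}.
There are 16 candidate sequences in total.
Rule 1 cannot be satisfied by any choice of tags from the lexicon.
So there is no consistent tagging.
Count = 0.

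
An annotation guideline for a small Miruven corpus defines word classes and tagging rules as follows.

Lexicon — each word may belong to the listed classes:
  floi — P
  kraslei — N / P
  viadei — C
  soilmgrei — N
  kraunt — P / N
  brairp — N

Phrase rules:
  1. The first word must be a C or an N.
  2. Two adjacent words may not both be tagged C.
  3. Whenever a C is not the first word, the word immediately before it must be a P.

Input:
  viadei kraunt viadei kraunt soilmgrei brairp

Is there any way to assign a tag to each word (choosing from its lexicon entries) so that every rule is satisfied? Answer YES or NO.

YES

Candidates per position — 1:viadei {C}; 2:kraunt {P,N}; 3:viadei {C}; 4:kraunt {P,N}; 5:soilmgrei {N}; 6:brairp {N}.
One satisfying assignment: C P C N N N.
Rule-by-rule: rule 1 ok; rule 2 ok; rule 3 ok.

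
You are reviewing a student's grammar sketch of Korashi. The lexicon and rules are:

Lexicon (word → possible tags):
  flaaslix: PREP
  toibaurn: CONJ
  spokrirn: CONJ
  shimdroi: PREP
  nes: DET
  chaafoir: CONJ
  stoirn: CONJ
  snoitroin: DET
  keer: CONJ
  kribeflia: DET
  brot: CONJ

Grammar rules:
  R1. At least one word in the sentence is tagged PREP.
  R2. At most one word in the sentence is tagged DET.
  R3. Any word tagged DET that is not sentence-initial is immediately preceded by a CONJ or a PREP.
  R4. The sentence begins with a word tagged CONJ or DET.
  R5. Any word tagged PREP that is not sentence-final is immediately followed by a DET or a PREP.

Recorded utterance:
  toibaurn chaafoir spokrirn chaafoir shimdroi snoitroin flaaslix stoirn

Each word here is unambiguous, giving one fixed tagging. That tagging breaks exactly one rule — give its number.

Fixed tagging: CONJ CONJ CONJ CONJ PREP DET PREP CONJ.
Checking each rule: R1 holds, R2 holds, R3 holds, R4 holds, R5 violated.
Only rule 5 fails.

5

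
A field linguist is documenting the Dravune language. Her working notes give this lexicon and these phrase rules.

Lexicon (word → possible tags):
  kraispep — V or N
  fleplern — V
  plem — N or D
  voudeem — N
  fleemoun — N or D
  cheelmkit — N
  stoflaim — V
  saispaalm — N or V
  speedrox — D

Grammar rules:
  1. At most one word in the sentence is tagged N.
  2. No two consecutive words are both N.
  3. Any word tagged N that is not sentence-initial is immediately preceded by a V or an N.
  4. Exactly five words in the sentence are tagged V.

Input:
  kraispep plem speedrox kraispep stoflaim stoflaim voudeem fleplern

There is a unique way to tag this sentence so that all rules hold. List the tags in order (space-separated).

V D D V V V N V

Candidates per position — 1:kraispep {V,N}; 2:plem {N,D}; 3:speedrox {D}; 4:kraispep {V,N}; 5:stoflaim {V}; 6:stoflaim {V}; 7:voudeem {N}; 8:fleplern {V}.
Word 1 cannot be N — rule 1 would then fail for every completion. It is V.
Word 2 cannot be N — rule 1 would then fail for every completion. It is D.
Word 4 cannot be N — rule 1 would then fail for every completion. It is V.
That leaves exactly one tagging: V D D V V V N V.
Rule-by-rule: rule 1 holds; rule 2 holds; rule 3 holds; rule 4 holds.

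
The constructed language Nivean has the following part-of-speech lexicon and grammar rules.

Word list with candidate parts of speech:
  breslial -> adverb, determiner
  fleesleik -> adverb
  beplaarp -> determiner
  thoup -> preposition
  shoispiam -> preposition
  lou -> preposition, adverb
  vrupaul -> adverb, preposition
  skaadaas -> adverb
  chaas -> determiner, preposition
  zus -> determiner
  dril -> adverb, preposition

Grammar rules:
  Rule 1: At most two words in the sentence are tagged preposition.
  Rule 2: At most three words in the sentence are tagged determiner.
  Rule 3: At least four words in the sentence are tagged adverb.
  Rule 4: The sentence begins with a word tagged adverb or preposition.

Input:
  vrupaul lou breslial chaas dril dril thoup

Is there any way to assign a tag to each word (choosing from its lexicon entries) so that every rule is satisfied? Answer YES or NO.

Candidates per position — 1:vrupaul {adverb,preposition}; 2:lou {preposition,adverb}; 3:breslial {adverb,determiner}; 4:chaas {determiner,preposition}; 5:dril {adverb,preposition}; 6:dril {adverb,preposition}; 7:thoup {preposition}.
One satisfying assignment: preposition adverb adverb determiner adverb adverb preposition.
Rule-by-rule: rule 1 satisfied; rule 2 satisfied; rule 3 satisfied; rule 4 satisfied.

YES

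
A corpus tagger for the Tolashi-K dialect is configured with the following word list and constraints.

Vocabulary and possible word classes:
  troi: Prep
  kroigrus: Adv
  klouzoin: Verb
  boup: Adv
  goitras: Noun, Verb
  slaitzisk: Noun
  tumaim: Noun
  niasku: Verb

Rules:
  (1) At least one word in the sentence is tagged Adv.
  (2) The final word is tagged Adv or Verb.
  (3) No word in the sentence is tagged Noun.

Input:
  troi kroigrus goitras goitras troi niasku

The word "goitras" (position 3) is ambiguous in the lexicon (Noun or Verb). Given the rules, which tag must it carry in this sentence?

Candidates per position — 1:troi {Prep}; 2:kroigrus {Adv}; 3:goitras {Noun,Verb}; 4:goitras {Noun,Verb}; 5:troi {Prep}; 6:niasku {Verb}.
Position 3: tagging it Noun would leave rule 3 unsatisfiable, so it must be Verb.
Position 4: tagging it Noun would leave rule 3 unsatisfiable, so it must be Verb.
The only consistent sequence is: Prep Adv Verb Verb Prep Verb.
Checking: rule 1 ok; rule 2 ok; rule 3 ok.

Verb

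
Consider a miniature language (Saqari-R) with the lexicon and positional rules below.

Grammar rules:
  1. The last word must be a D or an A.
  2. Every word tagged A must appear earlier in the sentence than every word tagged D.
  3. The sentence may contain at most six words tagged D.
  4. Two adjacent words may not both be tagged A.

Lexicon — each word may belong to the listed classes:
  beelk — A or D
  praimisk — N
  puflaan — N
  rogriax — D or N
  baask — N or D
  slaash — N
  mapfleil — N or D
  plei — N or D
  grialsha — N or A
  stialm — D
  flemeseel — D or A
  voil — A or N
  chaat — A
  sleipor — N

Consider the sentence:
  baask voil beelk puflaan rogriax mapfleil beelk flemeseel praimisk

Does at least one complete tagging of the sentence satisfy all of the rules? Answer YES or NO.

Candidates per position — 1:baask {N,D}; 2:voil {A,N}; 3:beelk {A,D}; 4:puflaan {N}; 5:rogriax {D,N}; 6:mapfleil {N,D}; 7:beelk {A,D}; 8:flemeseel {D,A}; 9:praimisk {N}.
Rule 1 cannot be satisfied by any choice of tags from the lexicon.
So there is no consistent tagging.

NO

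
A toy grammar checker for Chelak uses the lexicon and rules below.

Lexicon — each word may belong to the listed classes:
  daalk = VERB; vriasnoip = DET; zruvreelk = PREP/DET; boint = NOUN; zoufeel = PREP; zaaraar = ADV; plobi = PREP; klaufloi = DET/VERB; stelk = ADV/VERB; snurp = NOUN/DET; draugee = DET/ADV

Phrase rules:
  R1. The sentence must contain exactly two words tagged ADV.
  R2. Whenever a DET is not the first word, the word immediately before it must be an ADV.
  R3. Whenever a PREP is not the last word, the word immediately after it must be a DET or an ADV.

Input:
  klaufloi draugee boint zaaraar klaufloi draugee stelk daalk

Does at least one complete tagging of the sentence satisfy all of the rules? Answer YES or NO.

NO

Candidates per position — 1:klaufloi {DET,VERB}; 2:draugee {DET,ADV}; 3:boint {NOUN}; 4:zaaraar {ADV}; 5:klaufloi {DET,VERB}; 6:draugee {DET,ADV}; 7:stelk {ADV,VERB}; 8:daalk {VERB}.
Every candidate sequence violates at least one rule; no consistent tagging exists.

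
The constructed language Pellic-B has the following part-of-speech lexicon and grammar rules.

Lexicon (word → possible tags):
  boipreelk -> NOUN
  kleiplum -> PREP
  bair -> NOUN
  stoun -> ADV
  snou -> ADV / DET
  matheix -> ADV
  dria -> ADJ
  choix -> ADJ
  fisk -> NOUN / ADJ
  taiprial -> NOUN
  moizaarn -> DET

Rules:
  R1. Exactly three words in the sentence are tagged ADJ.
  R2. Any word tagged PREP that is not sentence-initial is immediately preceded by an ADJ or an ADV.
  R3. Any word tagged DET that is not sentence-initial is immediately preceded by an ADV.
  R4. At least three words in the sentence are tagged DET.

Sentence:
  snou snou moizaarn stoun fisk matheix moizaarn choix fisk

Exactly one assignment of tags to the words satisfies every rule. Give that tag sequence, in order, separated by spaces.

DET ADV DET ADV ADJ ADV DET ADJ ADJ

Candidates per position — 1:snou {ADV,DET}; 2:snou {ADV,DET}; 3:moizaarn {DET}; 4:stoun {ADV}; 5:fisk {NOUN,ADJ}; 6:matheix {ADV}; 7:moizaarn {DET}; 8:choix {ADJ}; 9:fisk {NOUN,ADJ}.
Position 2: DET is ruled out by rule 3; that leaves ADV.
Position 5: NOUN is ruled out by rule 1; that leaves ADJ.
Position 9: NOUN is ruled out by rule 1; that leaves ADJ.
Position 1: ADV is ruled out by rule 4; that leaves DET.
So the tagging must be: DET ADV DET ADV ADJ ADV DET ADJ ADJ.
Check: rule 1 ✓; rule 2 ✓; rule 3 ✓; rule 4 ✓.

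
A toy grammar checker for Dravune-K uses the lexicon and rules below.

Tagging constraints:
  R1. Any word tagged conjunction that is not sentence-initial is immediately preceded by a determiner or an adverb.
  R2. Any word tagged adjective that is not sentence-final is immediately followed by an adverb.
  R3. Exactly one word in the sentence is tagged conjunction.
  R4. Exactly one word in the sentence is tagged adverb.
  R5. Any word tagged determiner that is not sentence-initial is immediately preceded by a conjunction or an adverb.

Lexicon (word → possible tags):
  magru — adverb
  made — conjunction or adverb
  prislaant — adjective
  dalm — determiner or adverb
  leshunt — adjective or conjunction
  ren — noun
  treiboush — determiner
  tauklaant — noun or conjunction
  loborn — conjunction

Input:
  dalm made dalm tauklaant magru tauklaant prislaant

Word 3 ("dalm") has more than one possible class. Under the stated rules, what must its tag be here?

determiner

Candidates per position — 1:dalm {determiner,adverb}; 2:made {conjunction,adverb}; 3:dalm {determiner,adverb}; 4:tauklaant {noun,conjunction}; 5:magru {adverb}; 6:tauklaant {noun,conjunction}; 7:prislaant {adjective}.
Word 1 cannot be adverb — rule 4 would then fail for every completion. It is determiner.
Word 2 cannot be adverb — rule 4 would then fail for every completion. It is conjunction.
Word 3 cannot be adverb — rule 4 would then fail for every completion. It is determiner.
Word 4 cannot be conjunction — rule 3 would then fail for every completion. It is noun.
Word 6 cannot be conjunction — rule 3 would then fail for every completion. It is noun.
So the tagging must be: determiner conjunction determiner noun adverb noun adjective.
Verifying each rule — rule 1 ✓; rule 2 ✓; rule 3 ✓; rule 4 ✓; rule 5 ✓.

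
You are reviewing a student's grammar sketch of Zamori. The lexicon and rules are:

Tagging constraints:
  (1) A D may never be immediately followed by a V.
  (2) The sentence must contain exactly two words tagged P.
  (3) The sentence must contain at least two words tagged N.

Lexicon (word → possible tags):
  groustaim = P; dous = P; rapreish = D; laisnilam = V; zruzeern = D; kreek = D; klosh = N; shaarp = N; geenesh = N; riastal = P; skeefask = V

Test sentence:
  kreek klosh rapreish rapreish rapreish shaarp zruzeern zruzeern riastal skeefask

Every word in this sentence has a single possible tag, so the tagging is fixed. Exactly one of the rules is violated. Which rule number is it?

2

Fixed tagging: D N D D D N D D P V.
Checking each rule: R1 ok, R2 fails, R3 ok.
Only rule 2 fails.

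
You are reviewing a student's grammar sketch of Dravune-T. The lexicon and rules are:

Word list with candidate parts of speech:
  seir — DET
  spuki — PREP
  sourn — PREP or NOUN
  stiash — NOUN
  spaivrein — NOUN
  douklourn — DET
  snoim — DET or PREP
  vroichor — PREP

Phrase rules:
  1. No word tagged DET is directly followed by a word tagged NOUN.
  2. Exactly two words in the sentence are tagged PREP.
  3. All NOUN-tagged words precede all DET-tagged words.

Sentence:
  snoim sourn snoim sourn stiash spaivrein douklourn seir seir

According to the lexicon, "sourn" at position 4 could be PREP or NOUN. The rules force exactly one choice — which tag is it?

Candidates per position — 1:snoim {DET,PREP}; 2:sourn {PREP,NOUN}; 3:snoim {DET,PREP}; 4:sourn {PREP,NOUN}; 5:stiash {NOUN}; 6:spaivrein {NOUN}; 7:douklourn {DET}; 8:seir {DET}; 9:seir {DET}.
Position 1: tagging it DET would leave rule 3 unsatisfiable, so it must be PREP.
Position 3: tagging it DET would leave rule 3 unsatisfiable, so it must be PREP.
Position 4: tagging it PREP would leave rule 2 unsatisfiable, so it must be NOUN.
Position 2: tagging it PREP would leave rule 2 unsatisfiable, so it must be NOUN.
The unique satisfying tagging is: PREP NOUN PREP NOUN NOUN NOUN DET DET DET.
Checking: rule 1 satisfied; rule 2 satisfied; rule 3 satisfied.

NOUN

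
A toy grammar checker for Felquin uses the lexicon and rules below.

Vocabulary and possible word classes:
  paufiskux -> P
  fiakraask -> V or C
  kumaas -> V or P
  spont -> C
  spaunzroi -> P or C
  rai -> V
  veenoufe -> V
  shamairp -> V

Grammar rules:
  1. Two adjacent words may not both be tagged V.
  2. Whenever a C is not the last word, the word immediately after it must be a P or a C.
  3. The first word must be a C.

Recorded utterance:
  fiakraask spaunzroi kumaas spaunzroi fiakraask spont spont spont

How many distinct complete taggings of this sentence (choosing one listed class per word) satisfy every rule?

Candidates per position — 1:fiakraask {V,C}; 2:spaunzroi {P,C}; 3:kumaas {V,P}; 4:spaunzroi {P,C}; 5:fiakraask {V,C}; 6:spont {C}; 7:spont {C}; 8:spont {C}.
There are 32 candidate sequences in total.
Checking each against the rules leaves 9 sequences.
Count = 9.

9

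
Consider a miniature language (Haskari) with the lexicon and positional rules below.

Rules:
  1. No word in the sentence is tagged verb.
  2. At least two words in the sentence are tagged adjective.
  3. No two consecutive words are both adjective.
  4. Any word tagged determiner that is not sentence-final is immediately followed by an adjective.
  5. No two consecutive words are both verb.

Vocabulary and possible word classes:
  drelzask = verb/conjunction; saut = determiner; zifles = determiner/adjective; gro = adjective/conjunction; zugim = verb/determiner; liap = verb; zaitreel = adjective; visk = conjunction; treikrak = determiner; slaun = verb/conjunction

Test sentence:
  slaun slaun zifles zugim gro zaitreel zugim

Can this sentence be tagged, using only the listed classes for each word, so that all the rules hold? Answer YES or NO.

NO

Candidates per position — 1:slaun {verb,conjunction}; 2:slaun {verb,conjunction}; 3:zifles {determiner,adjective}; 4:zugim {verb,determiner}; 5:gro {adjective,conjunction}; 6:zaitreel {adjective}; 7:zugim {verb,determiner}.
Every candidate sequence violates at least one rule; no consistent tagging exists.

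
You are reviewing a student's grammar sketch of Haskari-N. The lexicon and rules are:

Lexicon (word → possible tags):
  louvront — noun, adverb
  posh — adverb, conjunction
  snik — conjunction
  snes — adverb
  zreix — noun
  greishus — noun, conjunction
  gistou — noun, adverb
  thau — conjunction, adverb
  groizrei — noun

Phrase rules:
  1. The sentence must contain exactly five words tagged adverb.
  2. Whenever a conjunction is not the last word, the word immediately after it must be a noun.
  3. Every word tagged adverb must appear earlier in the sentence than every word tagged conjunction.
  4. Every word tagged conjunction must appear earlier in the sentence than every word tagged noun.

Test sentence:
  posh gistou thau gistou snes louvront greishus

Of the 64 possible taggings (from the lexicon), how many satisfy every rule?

3

Candidates per position — 1:posh {adverb,conjunction}; 2:gistou {noun,adverb}; 3:thau {conjunction,adverb}; 4:gistou {noun,adverb}; 5:snes {adverb}; 6:louvront {noun,adverb}; 7:greishus {noun,conjunction}.
There are 64 candidate sequences in total.
The sequences that satisfy every rule: adverb noun adverb adverb adverb adverb noun; adverb adverb adverb noun adverb adverb noun; adverb adverb adverb adverb adverb noun noun.
Count = 3.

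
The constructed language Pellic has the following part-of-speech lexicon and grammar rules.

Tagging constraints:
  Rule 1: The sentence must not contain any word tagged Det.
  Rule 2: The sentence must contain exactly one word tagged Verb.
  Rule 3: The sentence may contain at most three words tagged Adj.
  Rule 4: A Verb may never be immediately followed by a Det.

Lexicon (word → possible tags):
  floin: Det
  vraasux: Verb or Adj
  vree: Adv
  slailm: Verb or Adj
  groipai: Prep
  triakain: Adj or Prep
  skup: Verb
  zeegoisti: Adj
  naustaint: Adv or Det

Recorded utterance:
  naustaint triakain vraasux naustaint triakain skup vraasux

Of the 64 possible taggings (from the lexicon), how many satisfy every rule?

3

Candidates per position — 1:naustaint {Adv,Det}; 2:triakain {Adj,Prep}; 3:vraasux {Verb,Adj}; 4:naustaint {Adv,Det}; 5:triakain {Adj,Prep}; 6:skup {Verb}; 7:vraasux {Verb,Adj}.
There are 64 candidate sequences in total.
The sequences that satisfy every rule: Adv Adj Adj Adv Prep Verb Adj; Adv Prep Adj Adv Adj Verb Adj; Adv Prep Adj Adv Prep Verb Adj.
Count = 3.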